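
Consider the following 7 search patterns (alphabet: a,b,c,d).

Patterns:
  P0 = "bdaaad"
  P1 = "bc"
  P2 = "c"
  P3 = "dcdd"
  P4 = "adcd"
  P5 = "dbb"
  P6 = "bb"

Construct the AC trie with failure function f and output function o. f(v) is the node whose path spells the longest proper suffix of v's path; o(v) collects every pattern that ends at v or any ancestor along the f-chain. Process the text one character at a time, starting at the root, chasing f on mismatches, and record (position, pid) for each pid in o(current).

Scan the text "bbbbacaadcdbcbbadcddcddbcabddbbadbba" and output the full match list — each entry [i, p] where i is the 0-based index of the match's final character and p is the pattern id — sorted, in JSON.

Build automaton:
Trie nodes:
  n0 'ε': a→13 b→1 c→8 d→9
  n1 'b': b→19 c→7 d→2
  n2 'bd': a→3
  n3 'bda': a→4
  n4 'bdaa': a→5
  n5 'bdaaa': d→6
  n6 'bdaaad': ·  ←P0
  n7 'bc': ·  ←P1
  n8 'c': ·  ←P2
  n9 'd': b→17 c→10
  n10 'dc': d→11
  n11 'dcd': d→12
  n12 'dcdd': ·  ←P3
  n13 'a': d→14
  n14 'ad': c→15
  n15 'adc': d→16
  n16 'adcd': ·  ←P4
  n17 'db': b→18
  n18 'dbb': ·  ←P5
  n19 'bb': ·  ←P6

BFS fail/out derivation:
  n1('b'): parent n0 fail=0; on 'b' 0 → fail=0;  out ∅∪∅=∅
  n8('c'): parent n0 fail=0; on 'c' 0 → fail=0;  out {2}∪∅={2}
  n9('d'): parent n0 fail=0; on 'd' 0 → fail=0;  out ∅∪∅=∅
  n13('a'): parent n0 fail=0; on 'a' 0 → fail=0;  out ∅∪∅=∅
  n2('bd'): parent n1 fail=0; on 'd' 0 → fail=9;  out ∅∪∅=∅
  n7('bc'): parent n1 fail=0; on 'c' 0 → fail=8;  out {1}∪{2}={1,2}
  n10('dc'): parent n9 fail=0; on 'c' 0 → fail=8;  out ∅∪{2}={2}
  n14('ad'): parent n13 fail=0; on 'd' 0 → fail=9;  out ∅∪∅=∅
  n17('db'): parent n9 fail=0; on 'b' 0 → fail=1;  out ∅∪∅=∅
  n19('bb'): parent n1 fail=0; on 'b' 0 → fail=1;  out {6}∪∅={6}
  n3('bda'): parent n2 fail=9; on 'a' 9→0 → fail=13;  out ∅∪∅=∅
  n11('dcd'): parent n10 fail=8; on 'd' 8→0 → fail=9;  out ∅∪∅=∅
  n15('adc'): parent n14 fail=9; on 'c' 9 → fail=10;  out ∅∪{2}={2}
  n18('dbb'): parent n17 fail=1; on 'b' 1 → fail=19;  out {5}∪{6}={5,6}
  n4('bdaa'): parent n3 fail=13; on 'a' 13→0 → fail=13;  out ∅∪∅=∅
  n12('dcdd'): parent n11 fail=9; on 'd' 9→0 → fail=9;  out {3}∪∅={3}
  n16('adcd'): parent n15 fail=10; on 'd' 10 → fail=11;  out {4}∪∅={4}
  n5('bdaaa'): parent n4 fail=13; on 'a' 13→0 → fail=13;  out ∅∪∅=∅
  n6('bdaaad'): parent n5 fail=13; on 'd' 13 → fail=14;  out {0}∪∅={0}

Run:
i=0 'b': node 0→1
i=1 'b': node 1→19  → match P6@[0:1]
i=2 'b': node 19→19 (fail-walked)  → match P6@[1:2]
i=3 'b': node 19→19 (fail-walked)  → match P6@[2:3]
i=4 'a': node 19→13 (fail-walked)
i=5 'c': node 13→8 (fail-walked)  → match P2@[5:5]
i=6 'a': node 8→13 (fail-walked)
i=7 'a': node 13→13 (fail-walked)
i=8 'd': node 13→14
i=9 'c': node 14→15  → match P2@[9:9]
i=10 'd': node 15→16  → match P4@[7:10]
i=11 'b': node 16→17 (fail-walked)
i=12 'c': node 17→7 (fail-walked)  → match P1@[11:12],P2@[12:12]
i=13 'b': node 7→1 (fail-walked)
i=14 'b': node 1→19  → match P6@[13:14]
i=15 'a': node 19→13 (fail-walked)
i=16 'd': node 13→14
i=17 'c': node 14→15  → match P2@[17:17]
i=18 'd': node 15→16  → match P4@[15:18]
i=19 'd': node 16→12 (fail-walked)  → match P3@[16:19]
i=20 'c': node 12→10 (fail-walked)  → match P2@[20:20]
i=21 'd': node 10→11
i=22 'd': node 11→12  → match P3@[19:22]
i=23 'b': node 12→17 (fail-walked)
i=24 'c': node 17→7 (fail-walked)  → match P1@[23:24],P2@[24:24]
i=25 'a': node 7→13 (fail-walked)
i=26 'b': node 13→1 (fail-walked)
i=27 'd': node 1→2
i=28 'd': node 2→9 (fail-walked)
i=29 'b': node 9→17
i=30 'b': node 17→18  → match P5@[28:30],P6@[29:30]
i=31 'a': node 18→13 (fail-walked)
i=32 'd': node 13→14
i=33 'b': node 14→17 (fail-walked)
i=34 'b': node 17→18  → match P5@[32:34],P6@[33:34]
i=35 'a': node 18→13 (fail-walked)

Result: [[1,6],[2,6],[3,6],[5,2],[9,2],[10,4],[12,1],[12,2],[14,6],[17,2],[18,4],[19,3],[20,2],[22,3],[24,1],[24,2],[30,5],[30,6],[34,5],[34,6]]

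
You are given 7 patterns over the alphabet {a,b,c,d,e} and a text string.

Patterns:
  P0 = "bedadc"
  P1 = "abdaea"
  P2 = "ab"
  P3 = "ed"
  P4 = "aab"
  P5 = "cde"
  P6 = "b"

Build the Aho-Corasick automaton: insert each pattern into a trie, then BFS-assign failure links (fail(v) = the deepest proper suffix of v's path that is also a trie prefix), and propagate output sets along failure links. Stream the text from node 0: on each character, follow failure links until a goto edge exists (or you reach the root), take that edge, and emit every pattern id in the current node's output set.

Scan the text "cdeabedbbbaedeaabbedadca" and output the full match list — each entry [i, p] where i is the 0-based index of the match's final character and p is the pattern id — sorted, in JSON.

Build:
Trie nodes:
  0='ε' goto a→7 b→1 c→17 e→13
  1='b' goto e→2  ←P6
  2='be' goto d→3
  3='bed' goto a→4
  4='beda' goto d→5
  5='bedad' goto c→6
  6='bedadc' goto ·  ←P0
  7='a' goto a→15 b→8
  8='ab' goto d→9  ←P2
  9='abd' goto a→10
  10='abda' goto e→11
  11='abdae' goto a→12
  12='abdaea' goto ·  ←P1
  13='e' goto d→14
  14='ed' goto ·  ←P3
  15='aa' goto b→16
  16='aab' goto ·  ←P4
  17='c' goto d→18
  18='cd' goto e→19
  19='cde' goto ·  ←P5

BFS fail/out derivation:
  n1('b'): parent n0 fail=0; on 'b' 0 → fail=0;  out {6}∪∅={6}
  n7('a'): parent n0 fail=0; on 'a' 0 → fail=0;  out ∅∪∅=∅
  n13('e'): parent n0 fail=0; on 'e' 0 → fail=0;  out ∅∪∅=∅
  n17('c'): parent n0 fail=0; on 'c' 0 → fail=0;  out ∅∪∅=∅
  n2('be'): parent n1 fail=0; on 'e' 0 → fail=13;  out ∅∪∅=∅
  n8('ab'): parent n7 fail=0; on 'b' 0 → fail=1;  out {2}∪{6}={2,6}
  n14('ed'): parent n13 fail=0; on 'd' 0 → fail=0;  out {3}∪∅={3}
  n15('aa'): parent n7 fail=0; on 'a' 0 → fail=7;  out ∅∪∅=∅
  n18('cd'): parent n17 fail=0; on 'd' 0 → fail=0;  out ∅∪∅=∅
  n3('bed'): parent n2 fail=13; on 'd' 13 → fail=14;  out ∅∪{3}={3}
  n9('abd'): parent n8 fail=1; on 'd' 1→0 → fail=0;  out ∅∪∅=∅
  n16('aab'): parent n15 fail=7; on 'b' 7 → fail=8;  out {4}∪{2,6}={2,4,6}
  n19('cde'): parent n18 fail=0; on 'e' 0 → fail=13;  out {5}∪∅={5}
  n4('beda'): parent n3 fail=14; on 'a' 14→0 → fail=7;  out ∅∪∅=∅
  n10('abda'): parent n9 fail=0; on 'a' 0 → fail=7;  out ∅∪∅=∅
  n5('bedad'): parent n4 fail=7; on 'd' 7→0 → fail=0;  out ∅∪∅=∅
  n11('abdae'): parent n10 fail=7; on 'e' 7→0 → fail=13;  out ∅∪∅=∅
  n6('bedadc'): parent n5 fail=0; on 'c' 0 → fail=17;  out {0}∪∅={0}
  n12('abdaea'): parent n11 fail=13; on 'a' 13→0 → fail=7;  out {1}∪∅={1}

Scan:
i=0 'c': node 0→17
i=1 'd': node 17→18
i=2 'e': node 18→19  → match P5@[0:2]
i=3 'a': node 19→7 (fail-walked)
i=4 'b': node 7→8  → match P2@[3:4],P6@[4:4]
i=5 'e': node 8→2 (fail-walked)
i=6 'd': node 2→3  → match P3@[5:6]
i=7 'b': node 3→1 (fail-walked)  → match P6@[7:7]
i=8 'b': node 1→1 (fail-walked)  → match P6@[8:8]
i=9 'b': node 1→1 (fail-walked)  → match P6@[9:9]
i=10 'a': node 1→7 (fail-walked)
i=11 'e': node 7→13 (fail-walked)
i=12 'd': node 13→14  → match P3@[11:12]
i=13 'e': node 14→13 (fail-walked)
i=14 'a': node 13→7 (fail-walked)
i=15 'a': node 7→15
i=16 'b': node 15→16  → match P2@[15:16],P4@[14:16],P6@[16:16]
i=17 'b': node 16→1 (fail-walked)  → match P6@[17:17]
i=18 'e': node 1→2
i=19 'd': node 2→3  → match P3@[18:19]
i=20 'a': node 3→4
i=21 'd': node 4→5
i=22 'c': node 5→6  → match P0@[17:22]
i=23 'a': node 6→7 (fail-walked)

All matches (sorted): [[2,5],[4,2],[4,6],[6,3],[7,6],[8,6],[9,6],[12,3],[16,2],[16,4],[16,6],[17,6],[19,3],[22,0]]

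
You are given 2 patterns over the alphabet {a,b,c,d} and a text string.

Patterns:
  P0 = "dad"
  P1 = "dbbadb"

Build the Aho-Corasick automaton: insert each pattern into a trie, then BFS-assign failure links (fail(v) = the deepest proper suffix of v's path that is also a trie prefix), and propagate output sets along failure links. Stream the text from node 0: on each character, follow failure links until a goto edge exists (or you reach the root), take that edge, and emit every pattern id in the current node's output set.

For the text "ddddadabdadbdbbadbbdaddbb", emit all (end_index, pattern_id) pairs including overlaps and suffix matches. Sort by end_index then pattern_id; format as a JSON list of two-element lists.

Construct AC machine:
Trie (insert patterns):
  0='ε' goto d→1
  1='d' goto a→2 b→4
  2='da' goto d→3
  3='dad' goto ·  [P0 ends]
  4='db' goto b→5
  5='dbb' goto a→6
  6='dbba' goto d→7
  7='dbbad' goto b→8
  8='dbbadb' goto ·  [P1 ends]

BFS fail/out derivation:
  fail(1) 'd': from fail(0)=0 chase 'd': 0 ⇒ 0;  out=∅∪out(0)=∅
  fail(2) 'da': from fail(1)=0 chase 'a': 0 ⇒ 0;  out=∅∪out(0)=∅
  fail(4) 'db': from fail(1)=0 chase 'b': 0 ⇒ 0;  out=∅∪out(0)=∅
  fail(3) 'dad': from fail(2)=0 chase 'd': 0 ⇒ 1;  out={0}∪out(1)={0}
  fail(5) 'dbb': from fail(4)=0 chase 'b': 0 ⇒ 0;  out=∅∪out(0)=∅
  fail(6) 'dbba': from fail(5)=0 chase 'a': 0 ⇒ 0;  out=∅∪out(0)=∅
  fail(7) 'dbbad': from fail(6)=0 chase 'd': 0 ⇒ 1;  out=∅∪out(1)=∅
  fail(8) 'dbbadb': from fail(7)=1 chase 'b': 1 ⇒ 4;  out={1}∪out(4)={1}

Scan:
[0] read 'd'  n0⇒n1
[1] read 'd'  n1⇒n1 (fail-walked)
[2] read 'd'  n1⇒n1 (fail-walked)
[3] read 'd'  n1⇒n1 (fail-walked)
[4] read 'a'  n1⇒n2
[5] read 'd'  n2⇒n3  ** P0@[3:5]
[6] read 'a'  n3⇒n2 (fail-walked)
[7] read 'b'  n2⇒n0 (fail-walked)
[8] read 'd'  n0⇒n1
[9] read 'a'  n1⇒n2
[10] read 'd'  n2⇒n3  ** P0@[8:10]
[11] read 'b'  n3⇒n4 (fail-walked)
[12] read 'd'  n4⇒n1 (fail-walked)
[13] read 'b'  n1⇒n4
[14] read 'b'  n4⇒n5
[15] read 'a'  n5⇒n6
[16] read 'd'  n6⇒n7
[17] read 'b'  n7⇒n8  ** P1@[12:17]
[18] read 'b'  n8⇒n5 (fail-walked)
[19] read 'd'  n5⇒n1 (fail-walked)
[20] read 'a'  n1⇒n2
[21] read 'd'  n2⇒n3  ** P0@[19:21]
[22] read 'd'  n3⇒n1 (fail-walked)
[23] read 'b'  n1⇒n4
[24] read 'b'  n4⇒n5

Result: [[5,0],[10,0],[17,1],[21,0]]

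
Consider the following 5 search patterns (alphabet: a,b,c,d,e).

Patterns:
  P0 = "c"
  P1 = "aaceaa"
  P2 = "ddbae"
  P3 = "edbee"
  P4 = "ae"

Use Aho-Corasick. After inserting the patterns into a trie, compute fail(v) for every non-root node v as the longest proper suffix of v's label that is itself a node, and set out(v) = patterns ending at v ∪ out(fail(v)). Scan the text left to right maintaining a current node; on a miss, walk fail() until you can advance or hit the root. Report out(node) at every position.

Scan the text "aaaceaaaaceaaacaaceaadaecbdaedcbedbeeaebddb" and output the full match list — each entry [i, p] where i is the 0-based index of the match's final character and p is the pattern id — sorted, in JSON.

Build:
Trie (insert patterns):
  0='ε' goto a→2 c→1 d→8 e→13
  1='c' goto ·  ←P0
  2='a' goto a→3 e→18
  3='aa' goto c→4
  4='aac' goto e→5
  5='aace' goto a→6
  6='aacea' goto a→7
  7='aaceaa' goto ·  ←P1
  8='d' goto d→9
  9='dd' goto b→10
  10='ddb' goto a→11
  11='ddba' goto e→12
  12='ddbae' goto ·  ←P2
  13='e' goto d→14
  14='ed' goto b→15
  15='edb' goto e→16
  16='edbe' goto e→17
  17='edbee' goto ·  ←P3
  18='ae' goto ·  ←P4

BFS fail/out derivation:
  fail(1) 'c': from fail(0)=0 chase 'c': 0 ⇒ 0;  out={0}∪out(0)={0}
  fail(2) 'a': from fail(0)=0 chase 'a': 0 ⇒ 0;  out=∅∪out(0)=∅
  fail(8) 'd': from fail(0)=0 chase 'd': 0 ⇒ 0;  out=∅∪out(0)=∅
  fail(13) 'e': from fail(0)=0 chase 'e': 0 ⇒ 0;  out=∅∪out(0)=∅
  fail(3) 'aa': from fail(2)=0 chase 'a': 0 ⇒ 2;  out=∅∪out(2)=∅
  fail(9) 'dd': from fail(8)=0 chase 'd': 0 ⇒ 8;  out=∅∪out(8)=∅
  fail(14) 'ed': from fail(13)=0 chase 'd': 0 ⇒ 8;  out=∅∪out(8)=∅
  fail(18) 'ae': from fail(2)=0 chase 'e': 0 ⇒ 13;  out={4}∪out(13)={4}
  fail(4) 'aac': from fail(3)=2 chase 'c': 2→0 ⇒ 1;  out=∅∪out(1)={0}
  fail(10) 'ddb': from fail(9)=8 chase 'b': 8→0 ⇒ 0;  out=∅∪out(0)=∅
  fail(15) 'edb': from fail(14)=8 chase 'b': 8→0 ⇒ 0;  out=∅∪out(0)=∅
  fail(5) 'aace': from fail(4)=1 chase 'e': 1→0 ⇒ 13;  out=∅∪out(13)=∅
  fail(11) 'ddba': from fail(10)=0 chase 'a': 0 ⇒ 2;  out=∅∪out(2)=∅
  fail(16) 'edbe': from fail(15)=0 chase 'e': 0 ⇒ 13;  out=∅∪out(13)=∅
  fail(6) 'aacea': from fail(5)=13 chase 'a': 13→0 ⇒ 2;  out=∅∪out(2)=∅
  fail(12) 'ddbae': from fail(11)=2 chase 'e': 2 ⇒ 18;  out={2}∪out(18)={2,4}
  fail(17) 'edbee': from fail(16)=13 chase 'e': 13→0 ⇒ 13;  out={3}∪out(13)={3}
  fail(7) 'aaceaa': from fail(6)=2 chase 'a': 2 ⇒ 3;  out={1}∪out(3)={1}

Scan:
pos 0 'a': at 2
pos 1 'a': at 3
pos 2 'a': at 3 ·f
pos 3 'c': at 4  ** P0@[3:3]
pos 4 'e': at 5
pos 5 'a': at 6
pos 6 'a': at 7  ** P1@[1:6]
pos 7 'a': at 3 ·f
pos 8 'a': at 3 ·f
pos 9 'c': at 4  ** P0@[9:9]
pos 10 'e': at 5
pos 11 'a': at 6
pos 12 'a': at 7  ** P1@[7:12]
pos 13 'a': at 3 ·f
pos 14 'c': at 4  ** P0@[14:14]
pos 15 'a': at 2 ·f
pos 16 'a': at 3
pos 17 'c': at 4  ** P0@[17:17]
pos 18 'e': at 5
pos 19 'a': at 6
pos 20 'a': at 7  ** P1@[15:20]
pos 21 'd': at 8 ·f
pos 22 'a': at 2 ·f
pos 23 'e': at 18  ** P4@[22:23]
pos 24 'c': at 1 ·f  ** P0@[24:24]
pos 25 'b': at 0 ·f
pos 26 'd': at 8
pos 27 'a': at 2 ·f
pos 28 'e': at 18  ** P4@[27:28]
pos 29 'd': at 14 ·f
pos 30 'c': at 1 ·f  ** P0@[30:30]
pos 31 'b': at 0 ·f
pos 32 'e': at 13
pos 33 'd': at 14
pos 34 'b': at 15
pos 35 'e': at 16
pos 36 'e': at 17  ** P3@[32:36]
pos 37 'a': at 2 ·f
pos 38 'e': at 18  ** P4@[37:38]
pos 39 'b': at 0 ·f
pos 40 'd': at 8
pos 41 'd': at 9
pos 42 'b': at 10

Matches: [[3,0],[6,1],[9,0],[12,1],[14,0],[17,0],[20,1],[23,4],[24,0],[28,4],[30,0],[36,3],[38,4]]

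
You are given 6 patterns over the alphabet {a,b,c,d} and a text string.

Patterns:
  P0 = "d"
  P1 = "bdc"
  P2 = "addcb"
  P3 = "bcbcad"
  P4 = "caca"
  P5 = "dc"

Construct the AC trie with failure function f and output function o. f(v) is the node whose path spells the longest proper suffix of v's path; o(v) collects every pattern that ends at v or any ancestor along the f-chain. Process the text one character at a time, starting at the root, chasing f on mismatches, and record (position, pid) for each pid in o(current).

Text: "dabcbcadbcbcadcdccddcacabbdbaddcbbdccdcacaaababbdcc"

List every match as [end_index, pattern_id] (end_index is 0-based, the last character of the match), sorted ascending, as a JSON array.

Construct AC machine:
Trie (insert patterns):
  n0 'ε': a→5 b→2 c→15 d→1
  n1 'd': c→19  ←P0
  n2 'b': c→10 d→3
  n3 'bd': c→4
  n4 'bdc': ·  ←P1
  n5 'a': d→6
  n6 'ad': d→7
  n7 'add': c→8
  n8 'addc': b→9
  n9 'addcb': ·  ←P2
  n10 'bc': b→11
  n11 'bcb': c→12
  n12 'bcbc': a→13
  n13 'bcbca': d→14
  n14 'bcbcad': ·  ←P3
  n15 'c': a→16
  n16 'ca': c→17
  n17 'cac': a→18
  n18 'caca': ·  ←P4
  n19 'dc': ·  ←P5

BFS fail/out derivation:
  n1('d'): parent n0 fail=0; on 'd' 0 → fail=0;  out {0}∪∅={0}
  n2('b'): parent n0 fail=0; on 'b' 0 → fail=0;  out ∅∪∅=∅
  n5('a'): parent n0 fail=0; on 'a' 0 → fail=0;  out ∅∪∅=∅
  n15('c'): parent n0 fail=0; on 'c' 0 → fail=0;  out ∅∪∅=∅
  n3('bd'): parent n2 fail=0; on 'd' 0 → fail=1;  out ∅∪{0}={0}
  n6('ad'): parent n5 fail=0; on 'd' 0 → fail=1;  out ∅∪{0}={0}
  n10('bc'): parent n2 fail=0; on 'c' 0 → fail=15;  out ∅∪∅=∅
  n16('ca'): parent n15 fail=0; on 'a' 0 → fail=5;  out ∅∪∅=∅
  n19('dc'): parent n1 fail=0; on 'c' 0 → fail=15;  out {5}∪∅={5}
  n4('bdc'): parent n3 fail=1; on 'c' 1 → fail=19;  out {1}∪{5}={1,5}
  n7('add'): parent n6 fail=1; on 'd' 1→0 → fail=1;  out ∅∪{0}={0}
  n11('bcb'): parent n10 fail=15; on 'b' 15→0 → fail=2;  out ∅∪∅=∅
  n17('cac'): parent n16 fail=5; on 'c' 5→0 → fail=15;  out ∅∪∅=∅
  n8('addc'): parent n7 fail=1; on 'c' 1 → fail=19;  out ∅∪{5}={5}
  n12('bcbc'): parent n11 fail=2; on 'c' 2 → fail=10;  out ∅∪∅=∅
  n18('caca'): parent n17 fail=15; on 'a' 15 → fail=16;  out {4}∪∅={4}
  n9('addcb'): parent n8 fail=19; on 'b' 19→15→0 → fail=2;  out {2}∪∅={2}
  n13('bcbca'): parent n12 fail=10; on 'a' 10→15 → fail=16;  out ∅∪∅=∅
  n14('bcbcad'): parent n13 fail=16; on 'd' 16→5 → fail=6;  out {3}∪{0}={0,3}

Text stream:
i=0 'd': node 0→1  ** P0@[0:0]
i=1 'a': node 1→5 (fail-walked)
i=2 'b': node 5→2 (fail-walked)
i=3 'c': node 2→10
i=4 'b': node 10→11
i=5 'c': node 11→12
i=6 'a': node 12→13
i=7 'd': node 13→14  ** P0@[7:7],P3@[2:7]
i=8 'b': node 14→2 (fail-walked)
i=9 'c': node 2→10
i=10 'b': node 10→11
i=11 'c': node 11→12
i=12 'a': node 12→13
i=13 'd': node 13→14  ** P0@[13:13],P3@[8:13]
i=14 'c': node 14→19 (fail-walked)  ** P5@[13:14]
i=15 'd': node 19→1 (fail-walked)  ** P0@[15:15]
i=16 'c': node 1→19  ** P5@[15:16]
i=17 'c': node 19→15 (fail-walked)
i=18 'd': node 15→1 (fail-walked)  ** P0@[18:18]
i=19 'd': node 1→1 (fail-walked)  ** P0@[19:19]
i=20 'c': node 1→19  ** P5@[19:20]
i=21 'a': node 19→16 (fail-walked)
i=22 'c': node 16→17
i=23 'a': node 17→18  ** P4@[20:23]
i=24 'b': node 18→2 (fail-walked)
i=25 'b': node 2→2 (fail-walked)
i=26 'd': node 2→3  ** P0@[26:26]
i=27 'b': node 3→2 (fail-walked)
i=28 'a': node 2→5 (fail-walked)
i=29 'd': node 5→6  ** P0@[29:29]
i=30 'd': node 6→7  ** P0@[30:30]
i=31 'c': node 7→8  ** P5@[30:31]
i=32 'b': node 8→9  ** P2@[28:32]
i=33 'b': node 9→2 (fail-walked)
i=34 'd': node 2→3  ** P0@[34:34]
i=35 'c': node 3→4  ** P1@[33:35],P5@[34:35]
i=36 'c': node 4→15 (fail-walked)
i=37 'd': node 15→1 (fail-walked)  ** P0@[37:37]
i=38 'c': node 1→19  ** P5@[37:38]
i=39 'a': node 19→16 (fail-walked)
i=40 'c': node 16→17
i=41 'a': node 17→18  ** P4@[38:41]
i=42 'a': node 18→5 (fail-walked)
i=43 'a': node 5→5 (fail-walked)
i=44 'b': node 5→2 (fail-walked)
i=45 'a': node 2→5 (fail-walked)
i=46 'b': node 5→2 (fail-walked)
i=47 'b': node 2→2 (fail-walked)
i=48 'd': node 2→3  ** P0@[48:48]
i=49 'c': node 3→4  ** P1@[47:49],P5@[48:49]
i=50 'c': node 4→15 (fail-walked)

All matches (sorted): [[0,0],[7,0],[7,3],[13,0],[13,3],[14,5],[15,0],[16,5],[18,0],[19,0],[20,5],[23,4],[26,0],[29,0],[30,0],[31,5],[32,2],[34,0],[35,1],[35,5],[37,0],[38,5],[41,4],[48,0],[49,1],[49,5]]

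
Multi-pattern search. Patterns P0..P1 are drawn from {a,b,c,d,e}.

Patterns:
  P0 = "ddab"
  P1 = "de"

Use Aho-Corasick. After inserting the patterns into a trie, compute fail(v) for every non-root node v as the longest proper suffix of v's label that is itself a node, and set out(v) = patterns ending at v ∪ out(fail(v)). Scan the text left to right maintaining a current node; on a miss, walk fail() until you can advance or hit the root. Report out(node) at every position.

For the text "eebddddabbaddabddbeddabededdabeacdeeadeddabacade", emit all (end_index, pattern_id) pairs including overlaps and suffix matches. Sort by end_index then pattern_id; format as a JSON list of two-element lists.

Construct AC machine:
Trie (insert patterns):
  0='ε' goto d→1
  1='d' goto d→2 e→5
  2='dd' goto a→3
  3='dda' goto b→4
  4='ddab' goto ·  ←P0
  5='de' goto ·  ←P1

BFS fail/out derivation:
  n1('d'): parent n0 fail=0; on 'd' 0 → fail=0;  out ∅∪∅=∅
  n2('dd'): parent n1 fail=0; on 'd' 0 → fail=1;  out ∅∪∅=∅
  n5('de'): parent n1 fail=0; on 'e' 0 → fail=0;  out {1}∪∅={1}
  n3('dda'): parent n2 fail=1; on 'a' 1→0 → fail=0;  out ∅∪∅=∅
  n4('ddab'): parent n3 fail=0; on 'b' 0 → fail=0;  out {0}∪∅={0}

Scan:
pos 0 'e': at 0
pos 1 'e': at 0
pos 2 'b': at 0
pos 3 'd': at 1
pos 4 'd': at 2
pos 5 'd': at 2 ·f
pos 6 'd': at 2 ·f
pos 7 'a': at 3
pos 8 'b': at 4  ** P0@[5:8]
pos 9 'b': at 0 ·f
pos 10 'a': at 0
pos 11 'd': at 1
pos 12 'd': at 2
pos 13 'a': at 3
pos 14 'b': at 4  ** P0@[11:14]
pos 15 'd': at 1 ·f
pos 16 'd': at 2
pos 17 'b': at 0 ·f
pos 18 'e': at 0
pos 19 'd': at 1
pos 20 'd': at 2
pos 21 'a': at 3
pos 22 'b': at 4  ** P0@[19:22]
pos 23 'e': at 0 ·f
pos 24 'd': at 1
pos 25 'e': at 5  ** P1@[24:25]
pos 26 'd': at 1 ·f
pos 27 'd': at 2
pos 28 'a': at 3
pos 29 'b': at 4  ** P0@[26:29]
pos 30 'e': at 0 ·f
pos 31 'a': at 0
pos 32 'c': at 0
pos 33 'd': at 1
pos 34 'e': at 5  ** P1@[33:34]
pos 35 'e': at 0 ·f
pos 36 'a': at 0
pos 37 'd': at 1
pos 38 'e': at 5  ** P1@[37:38]
pos 39 'd': at 1 ·f
pos 40 'd': at 2
pos 41 'a': at 3
pos 42 'b': at 4  ** P0@[39:42]
pos 43 'a': at 0 ·f
pos 44 'c': at 0
pos 45 'a': at 0
pos 46 'd': at 1
pos 47 'e': at 5  ** P1@[46:47]

Matches: [[8,0],[14,0],[22,0],[25,1],[29,0],[34,1],[38,1],[42,0],[47,1]]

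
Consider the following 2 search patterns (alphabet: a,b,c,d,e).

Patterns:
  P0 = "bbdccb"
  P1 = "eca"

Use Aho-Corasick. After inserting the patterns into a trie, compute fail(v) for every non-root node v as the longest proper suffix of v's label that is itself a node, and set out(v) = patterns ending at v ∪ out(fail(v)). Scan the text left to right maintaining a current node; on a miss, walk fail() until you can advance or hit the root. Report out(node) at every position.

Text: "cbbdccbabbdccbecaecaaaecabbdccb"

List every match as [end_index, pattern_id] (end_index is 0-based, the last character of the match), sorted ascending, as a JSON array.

Build:
Trie nodes:
  n0 'ε': b→1 e→7
  n1 'b': b→2
  n2 'bb': d→3
  n3 'bbd': c→4
  n4 'bbdc': c→5
  n5 'bbdcc': b→6
  n6 'bbdccb': ·  [P0 ends]
  n7 'e': c→8
  n8 'ec': a→9
  n9 'eca': ·  [P1 ends]

BFS fail/out derivation:
  n1('b'): parent n0 fail=0; on 'b' 0 → fail=0;  out ∅∪∅=∅
  n7('e'): parent n0 fail=0; on 'e' 0 → fail=0;  out ∅∪∅=∅
  n2('bb'): parent n1 fail=0; on 'b' 0 → fail=1;  out ∅∪∅=∅
  n8('ec'): parent n7 fail=0; on 'c' 0 → fail=0;  out ∅∪∅=∅
  n3('bbd'): parent n2 fail=1; on 'd' 1→0 → fail=0;  out ∅∪∅=∅
  n9('eca'): parent n8 fail=0; on 'a' 0 → fail=0;  out {1}∪∅={1}
  n4('bbdc'): parent n3 fail=0; on 'c' 0 → fail=0;  out ∅∪∅=∅
  n5('bbdcc'): parent n4 fail=0; on 'c' 0 → fail=0;  out ∅∪∅=∅
  n6('bbdccb'): parent n5 fail=0; on 'b' 0 → fail=1;  out {0}∪∅={0}

Text stream:
i=0 'c': node 0→0
i=1 'b': node 0→1
i=2 'b': node 1→2
i=3 'd': node 2→3
i=4 'c': node 3→4
i=5 'c': node 4→5
i=6 'b': node 5→6  → match P0@[1:6]
i=7 'a': node 6→0 (fail-walked)
i=8 'b': node 0→1
i=9 'b': node 1→2
i=10 'd': node 2→3
i=11 'c': node 3→4
i=12 'c': node 4→5
i=13 'b': node 5→6  → match P0@[8:13]
i=14 'e': node 6→7 (fail-walked)
i=15 'c': node 7→8
i=16 'a': node 8→9  → match P1@[14:16]
i=17 'e': node 9→7 (fail-walked)
i=18 'c': node 7→8
i=19 'a': node 8→9  → match P1@[17:19]
i=20 'a': node 9→0 (fail-walked)
i=21 'a': node 0→0
i=22 'e': node 0→7
i=23 'c': node 7→8
i=24 'a': node 8→9  → match P1@[22:24]
i=25 'b': node 9→1 (fail-walked)
i=26 'b': node 1→2
i=27 'd': node 2→3
i=28 'c': node 3→4
i=29 'c': node 4→5
i=30 'b': node 5→6  → match P0@[25:30]

Result: [[6,0],[13,0],[16,1],[19,1],[24,1],[30,0]]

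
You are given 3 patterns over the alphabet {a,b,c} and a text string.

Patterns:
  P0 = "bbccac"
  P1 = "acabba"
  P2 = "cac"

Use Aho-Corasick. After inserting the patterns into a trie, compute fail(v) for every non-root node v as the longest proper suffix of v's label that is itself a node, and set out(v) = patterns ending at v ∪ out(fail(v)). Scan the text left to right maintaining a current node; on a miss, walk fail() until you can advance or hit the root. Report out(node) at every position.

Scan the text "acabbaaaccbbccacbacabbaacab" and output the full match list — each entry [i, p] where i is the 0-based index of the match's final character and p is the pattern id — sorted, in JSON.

Build:
Trie nodes:
  n0 'ε': a→7 b→1 c→13
  n1 'b': b→2
  n2 'bb': c→3
  n3 'bbc': c→4
  n4 'bbcc': a→5
  n5 'bbcca': c→6
  n6 'bbccac': ·  ←P0
  n7 'a': c→8
  n8 'ac': a→9
  n9 'aca': b→10
  n10 'acab': b→11
  n11 'acabb': a→12
  n12 'acabba': ·  ←P1
  n13 'c': a→14
  n14 'ca': c→15
  n15 'cac': ·  ←P2

BFS fail/out derivation:
  n1('b'): parent n0 fail=0; on 'b' 0 → fail=0;  out ∅∪∅=∅
  n7('a'): parent n0 fail=0; on 'a' 0 → fail=0;  out ∅∪∅=∅
  n13('c'): parent n0 fail=0; on 'c' 0 → fail=0;  out ∅∪∅=∅
  n2('bb'): parent n1 fail=0; on 'b' 0 → fail=1;  out ∅∪∅=∅
  n8('ac'): parent n7 fail=0; on 'c' 0 → fail=13;  out ∅∪∅=∅
  n14('ca'): parent n13 fail=0; on 'a' 0 → fail=7;  out ∅∪∅=∅
  n3('bbc'): parent n2 fail=1; on 'c' 1→0 → fail=13;  out ∅∪∅=∅
  n9('aca'): parent n8 fail=13; on 'a' 13 → fail=14;  out ∅∪∅=∅
  n15('cac'): parent n14 fail=7; on 'c' 7 → fail=8;  out {2}∪∅={2}
  n4('bbcc'): parent n3 fail=13; on 'c' 13→0 → fail=13;  out ∅∪∅=∅
  n10('acab'): parent n9 fail=14; on 'b' 14→7→0 → fail=1;  out ∅∪∅=∅
  n5('bbcca'): parent n4 fail=13; on 'a' 13 → fail=14;  out ∅∪∅=∅
  n11('acabb'): parent n10 fail=1; on 'b' 1 → fail=2;  out ∅∪∅=∅
  n6('bbccac'): parent n5 fail=14; on 'c' 14 → fail=15;  out {0}∪{2}={0,2}
  n12('acabba'): parent n11 fail=2; on 'a' 2→1→0 → fail=7;  out {1}∪∅={1}

Text stream:
i=0 'a': node 0→7
i=1 'c': node 7→8
i=2 'a': node 8→9
i=3 'b': node 9→10
i=4 'b': node 10→11
i=5 'a': node 11→12  emit P1@[0:5]
i=6 'a': node 12→7 (via fail)
i=7 'a': node 7→7 (via fail)
i=8 'c': node 7→8
i=9 'c': node 8→13 (via fail)
i=10 'b': node 13→1 (via fail)
i=11 'b': node 1→2
i=12 'c': node 2→3
i=13 'c': node 3→4
i=14 'a': node 4→5
i=15 'c': node 5→6  emit P0@[10:15],P2@[13:15]
i=16 'b': node 6→1 (via fail)
i=17 'a': node 1→7 (via fail)
i=18 'c': node 7→8
i=19 'a': node 8→9
i=20 'b': node 9→10
i=21 'b': node 10→11
i=22 'a': node 11→12  emit P1@[17:22]
i=23 'a': node 12→7 (via fail)
i=24 'c': node 7→8
i=25 'a': node 8→9
i=26 'b': node 9→10

Matches: [[5,1],[15,0],[15,2],[22,1]]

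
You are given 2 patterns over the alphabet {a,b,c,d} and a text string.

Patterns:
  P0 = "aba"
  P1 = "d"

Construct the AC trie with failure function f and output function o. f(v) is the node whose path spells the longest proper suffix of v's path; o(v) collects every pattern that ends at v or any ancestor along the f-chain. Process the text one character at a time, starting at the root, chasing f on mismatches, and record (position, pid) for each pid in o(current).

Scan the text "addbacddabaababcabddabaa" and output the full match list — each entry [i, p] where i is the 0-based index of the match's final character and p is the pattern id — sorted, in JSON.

Construct AC machine:
Trie (insert patterns):
  0='ε' goto a→1 d→4
  1='a' goto b→2
  2='ab' goto a→3
  3='aba' goto ·  [P0 ends]
  4='d' goto ·  [P1 ends]

BFS fail/out derivation:
  n1('a'): parent n0 fail=0; on 'a' 0 → fail=0;  out ∅∪∅=∅
  n4('d'): parent n0 fail=0; on 'd' 0 → fail=0;  out {1}∪∅={1}
  n2('ab'): parent n1 fail=0; on 'b' 0 → fail=0;  out ∅∪∅=∅
  n3('aba'): parent n2 fail=0; on 'a' 0 → fail=1;  out {0}∪∅={0}

Scan:
pos 0 'a': at 1
pos 1 'd': at 4 (via fail)  emit P1@[1:1]
pos 2 'd': at 4 (via fail)  emit P1@[2:2]
pos 3 'b': at 0 (via fail)
pos 4 'a': at 1
pos 5 'c': at 0 (via fail)
pos 6 'd': at 4  emit P1@[6:6]
pos 7 'd': at 4 (via fail)  emit P1@[7:7]
pos 8 'a': at 1 (via fail)
pos 9 'b': at 2
pos 10 'a': at 3  emit P0@[8:10]
pos 11 'a': at 1 (via fail)
pos 12 'b': at 2
pos 13 'a': at 3  emit P0@[11:13]
pos 14 'b': at 2 (via fail)
pos 15 'c': at 0 (via fail)
pos 16 'a': at 1
pos 17 'b': at 2
pos 18 'd': at 4 (via fail)  emit P1@[18:18]
pos 19 'd': at 4 (via fail)  emit P1@[19:19]
pos 20 'a': at 1 (via fail)
pos 21 'b': at 2
pos 22 'a': at 3  emit P0@[20:22]
pos 23 'a': at 1 (via fail)

Matches: [[1,1],[2,1],[6,1],[7,1],[10,0],[13,0],[18,1],[19,1],[22,0]]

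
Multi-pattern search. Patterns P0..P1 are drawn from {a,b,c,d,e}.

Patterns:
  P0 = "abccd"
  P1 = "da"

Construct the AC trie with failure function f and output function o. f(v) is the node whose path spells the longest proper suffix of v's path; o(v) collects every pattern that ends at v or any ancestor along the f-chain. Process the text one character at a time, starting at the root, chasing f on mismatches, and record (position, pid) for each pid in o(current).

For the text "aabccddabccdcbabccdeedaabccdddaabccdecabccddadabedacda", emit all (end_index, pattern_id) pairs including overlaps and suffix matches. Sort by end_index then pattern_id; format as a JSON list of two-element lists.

Build:
Trie (insert patterns):
  n0 'ε': a→1 d→6
  n1 'a': b→2
  n2 'ab': c→3
  n3 'abc': c→4
  n4 'abcc': d→5
  n5 'abccd': ·  ←P0
  n6 'd': a→7
  n7 'da': ·  ←P1

BFS fail/out derivation:
  fail(1) 'a': from fail(0)=0 chase 'a': 0 ⇒ 0;  out=∅∪out(0)=∅
  fail(6) 'd': from fail(0)=0 chase 'd': 0 ⇒ 0;  out=∅∪out(0)=∅
  fail(2) 'ab': from fail(1)=0 chase 'b': 0 ⇒ 0;  out=∅∪out(0)=∅
  fail(7) 'da': from fail(6)=0 chase 'a': 0 ⇒ 1;  out={1}∪out(1)={1}
  fail(3) 'abc': from fail(2)=0 chase 'c': 0 ⇒ 0;  out=∅∪out(0)=∅
  fail(4) 'abcc': from fail(3)=0 chase 'c': 0 ⇒ 0;  out=∅∪out(0)=∅
  fail(5) 'abccd': from fail(4)=0 chase 'd': 0 ⇒ 6;  out={0}∪out(6)={0}

Text stream:
[0] read 'a'  n0⇒n1
[1] read 'a'  n1⇒n1 (via fail)
[2] read 'b'  n1⇒n2
[3] read 'c'  n2⇒n3
[4] read 'c'  n3⇒n4
[5] read 'd'  n4⇒n5  ** P0@[1:5]
[6] read 'd'  n5⇒n6 (via fail)
[7] read 'a'  n6⇒n7  ** P1@[6:7]
[8] read 'b'  n7⇒n2 (via fail)
[9] read 'c'  n2⇒n3
[10] read 'c'  n3⇒n4
[11] read 'd'  n4⇒n5  ** P0@[7:11]
[12] read 'c'  n5⇒n0 (via fail)
[13] read 'b'  n0⇒n0
[14] read 'a'  n0⇒n1
[15] read 'b'  n1⇒n2
[16] read 'c'  n2⇒n3
[17] read 'c'  n3⇒n4
[18] read 'd'  n4⇒n5  ** P0@[14:18]
[19] read 'e'  n5⇒n0 (via fail)
[20] read 'e'  n0⇒n0
[21] read 'd'  n0⇒n6
[22] read 'a'  n6⇒n7  ** P1@[21:22]
[23] read 'a'  n7⇒n1 (via fail)
[24] read 'b'  n1⇒n2
[25] read 'c'  n2⇒n3
[26] read 'c'  n3⇒n4
[27] read 'd'  n4⇒n5  ** P0@[23:27]
[28] read 'd'  n5⇒n6 (via fail)
[29] read 'd'  n6⇒n6 (via fail)
[30] read 'a'  n6⇒n7  ** P1@[29:30]
[31] read 'a'  n7⇒n1 (via fail)
[32] read 'b'  n1⇒n2
[33] read 'c'  n2⇒n3
[34] read 'c'  n3⇒n4
[35] read 'd'  n4⇒n5  ** P0@[31:35]
[36] read 'e'  n5⇒n0 (via fail)
[37] read 'c'  n0⇒n0
[38] read 'a'  n0⇒n1
[39] read 'b'  n1⇒n2
[40] read 'c'  n2⇒n3
[41] read 'c'  n3⇒n4
[42] read 'd'  n4⇒n5  ** P0@[38:42]
[43] read 'd'  n5⇒n6 (via fail)
[44] read 'a'  n6⇒n7  ** P1@[43:44]
[45] read 'd'  n7⇒n6 (via fail)
[46] read 'a'  n6⇒n7  ** P1@[45:46]
[47] read 'b'  n7⇒n2 (via fail)
[48] read 'e'  n2⇒n0 (via fail)
[49] read 'd'  n0⇒n6
[50] read 'a'  n6⇒n7  ** P1@[49:50]
[51] read 'c'  n7⇒n0 (via fail)
[52] read 'd'  n0⇒n6
[53] read 'a'  n6⇒n7  ** P1@[52:53]

Result: [[5,0],[7,1],[11,0],[18,0],[22,1],[27,0],[30,1],[35,0],[42,0],[44,1],[46,1],[50,1],[53,1]]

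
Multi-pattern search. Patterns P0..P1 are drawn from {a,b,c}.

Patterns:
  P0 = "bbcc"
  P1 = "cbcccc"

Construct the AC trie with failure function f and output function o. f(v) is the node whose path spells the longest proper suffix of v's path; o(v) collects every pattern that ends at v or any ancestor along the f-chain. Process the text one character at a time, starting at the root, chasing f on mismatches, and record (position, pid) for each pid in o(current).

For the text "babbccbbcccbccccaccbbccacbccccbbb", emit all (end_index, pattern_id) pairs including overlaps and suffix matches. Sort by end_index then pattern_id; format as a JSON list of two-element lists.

Build:
Trie (insert patterns):
  0='ε' goto b→1 c→5
  1='b' goto b→2
  2='bb' goto c→3
  3='bbc' goto c→4
  4='bbcc' goto ·  ←P0
  5='c' goto b→6
  6='cb' goto c→7
  7='cbc' goto c→8
  8='cbcc' goto c→9
  9='cbccc' goto c→10
  10='cbcccc' goto ·  ←P1

BFS fail/out derivation:
  fail(1) 'b': from fail(0)=0 chase 'b': 0 ⇒ 0;  out=∅∪out(0)=∅
  fail(5) 'c': from fail(0)=0 chase 'c': 0 ⇒ 0;  out=∅∪out(0)=∅
  fail(2) 'bb': from fail(1)=0 chase 'b': 0 ⇒ 1;  out=∅∪out(1)=∅
  fail(6) 'cb': from fail(5)=0 chase 'b': 0 ⇒ 1;  out=∅∪out(1)=∅
  fail(3) 'bbc': from fail(2)=1 chase 'c': 1→0 ⇒ 5;  out=∅∪out(5)=∅
  fail(7) 'cbc': from fail(6)=1 chase 'c': 1→0 ⇒ 5;  out=∅∪out(5)=∅
  fail(4) 'bbcc': from fail(3)=5 chase 'c': 5→0 ⇒ 5;  out={0}∪out(5)={0}
  fail(8) 'cbcc': from fail(7)=5 chase 'c': 5→0 ⇒ 5;  out=∅∪out(5)=∅
  fail(9) 'cbccc': from fail(8)=5 chase 'c': 5→0 ⇒ 5;  out=∅∪out(5)=∅
  fail(10) 'cbcccc': from fail(9)=5 chase 'c': 5→0 ⇒ 5;  out={1}∪out(5)={1}

Text stream:
i=0 'b': node 0→1
i=1 'a': node 1→0 (via fail)
i=2 'b': node 0→1
i=3 'b': node 1→2
i=4 'c': node 2→3
i=5 'c': node 3→4  ** P0@[2:5]
i=6 'b': node 4→6 (via fail)
i=7 'b': node 6→2 (via fail)
i=8 'c': node 2→3
i=9 'c': node 3→4  ** P0@[6:9]
i=10 'c': node 4→5 (via fail)
i=11 'b': node 5→6
i=12 'c': node 6→7
i=13 'c': node 7→8
i=14 'c': node 8→9
i=15 'c': node 9→10  ** P1@[10:15]
i=16 'a': node 10→0 (via fail)
i=17 'c': node 0→5
i=18 'c': node 5→5 (via fail)
i=19 'b': node 5→6
i=20 'b': node 6→2 (via fail)
i=21 'c': node 2→3
i=22 'c': node 3→4  ** P0@[19:22]
i=23 'a': node 4→0 (via fail)
i=24 'c': node 0→5
i=25 'b': node 5→6
i=26 'c': node 6→7
i=27 'c': node 7→8
i=28 'c': node 8→9
i=29 'c': node 9→10  ** P1@[24:29]
i=30 'b': node 10→6 (via fail)
i=31 'b': node 6→2 (via fail)
i=32 'b': node 2→2 (via fail)

All matches (sorted): [[5,0],[9,0],[15,1],[22,0],[29,1]]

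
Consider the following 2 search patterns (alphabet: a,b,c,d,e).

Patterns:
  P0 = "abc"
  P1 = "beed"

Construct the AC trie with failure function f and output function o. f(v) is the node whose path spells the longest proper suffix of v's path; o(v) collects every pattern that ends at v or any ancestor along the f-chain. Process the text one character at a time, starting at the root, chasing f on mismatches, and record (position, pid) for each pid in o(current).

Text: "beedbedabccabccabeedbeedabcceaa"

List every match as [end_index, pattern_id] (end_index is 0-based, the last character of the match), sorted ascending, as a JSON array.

Build automaton:
Trie nodes:
  0='ε' goto a→1 b→4
  1='a' goto b→2
  2='ab' goto c→3
  3='abc' goto ·  ←P0
  4='b' goto e→5
  5='be' goto e→6
  6='bee' goto d→7
  7='beed' goto ·  ←P1

Failure links (BFS by depth):
  fail(1) 'a': from fail(0)=0 chase 'a': 0 ⇒ 0;  out=∅∪out(0)=∅
  fail(4) 'b': from fail(0)=0 chase 'b': 0 ⇒ 0;  out=∅∪out(0)=∅
  fail(2) 'ab': from fail(1)=0 chase 'b': 0 ⇒ 4;  out=∅∪out(4)=∅
  fail(5) 'be': from fail(4)=0 chase 'e': 0 ⇒ 0;  out=∅∪out(0)=∅
  fail(3) 'abc': from fail(2)=4 chase 'c': 4→0 ⇒ 0;  out={0}∪out(0)={0}
  fail(6) 'bee': from fail(5)=0 chase 'e': 0 ⇒ 0;  out=∅∪out(0)=∅
  fail(7) 'beed': from fail(6)=0 chase 'd': 0 ⇒ 0;  out={1}∪out(0)={1}

Scan:
[0] read 'b'  n0⇒n4
[1] read 'e'  n4⇒n5
[2] read 'e'  n5⇒n6
[3] read 'd'  n6⇒n7  ** P1@[0:3]
[4] read 'b'  n7⇒n4 (fail-walked)
[5] read 'e'  n4⇒n5
[6] read 'd'  n5⇒n0 (fail-walked)
[7] read 'a'  n0⇒n1
[8] read 'b'  n1⇒n2
[9] read 'c'  n2⇒n3  ** P0@[7:9]
[10] read 'c'  n3⇒n0 (fail-walked)
[11] read 'a'  n0⇒n1
[12] read 'b'  n1⇒n2
[13] read 'c'  n2⇒n3  ** P0@[11:13]
[14] read 'c'  n3⇒n0 (fail-walked)
[15] read 'a'  n0⇒n1
[16] read 'b'  n1⇒n2
[17] read 'e'  n2⇒n5 (fail-walked)
[18] read 'e'  n5⇒n6
[19] read 'd'  n6⇒n7  ** P1@[16:19]
[20] read 'b'  n7⇒n4 (fail-walked)
[21] read 'e'  n4⇒n5
[22] read 'e'  n5⇒n6
[23] read 'd'  n6⇒n7  ** P1@[20:23]
[24] read 'a'  n7⇒n1 (fail-walked)
[25] read 'b'  n1⇒n2
[26] read 'c'  n2⇒n3  ** P0@[24:26]
[27] read 'c'  n3⇒n0 (fail-walked)
[28] read 'e'  n0⇒n0
[29] read 'a'  n0⇒n1
[30] read 'a'  n1⇒n1 (fail-walked)

All matches (sorted): [[3,1],[9,0],[13,0],[19,1],[23,1],[26,0]]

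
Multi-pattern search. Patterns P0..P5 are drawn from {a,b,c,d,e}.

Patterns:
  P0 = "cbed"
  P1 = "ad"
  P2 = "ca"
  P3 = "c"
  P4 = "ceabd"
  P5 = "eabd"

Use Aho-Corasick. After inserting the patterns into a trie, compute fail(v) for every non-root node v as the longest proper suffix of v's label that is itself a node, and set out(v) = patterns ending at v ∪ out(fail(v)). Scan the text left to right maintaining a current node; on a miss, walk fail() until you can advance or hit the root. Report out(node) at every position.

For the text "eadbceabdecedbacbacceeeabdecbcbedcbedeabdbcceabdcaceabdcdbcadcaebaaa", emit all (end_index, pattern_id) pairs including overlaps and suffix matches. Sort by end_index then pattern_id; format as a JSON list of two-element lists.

Construct AC machine:
Trie (insert patterns):
  n0 'ε': a→5 c→1 e→12
  n1 'c': a→7 b→2 e→8  ←P3
  n2 'cb': e→3
  n3 'cbe': d→4
  n4 'cbed': ·  ←P0
  n5 'a': d→6
  n6 'ad': ·  ←P1
  n7 'ca': ·  ←P2
  n8 'ce': a→9
  n9 'cea': b→10
  n10 'ceab': d→11
  n11 'ceabd': ·  ←P4
  n12 'e': a→13
  n13 'ea': b→14
  n14 'eab': d→15
  n15 'eabd': ·  ←P5

Failure links (BFS by depth):
  fail(1) 'c': from fail(0)=0 chase 'c': 0 ⇒ 0;  out={3}∪out(0)={3}
  fail(5) 'a': from fail(0)=0 chase 'a': 0 ⇒ 0;  out=∅∪out(0)=∅
  fail(12) 'e': from fail(0)=0 chase 'e': 0 ⇒ 0;  out=∅∪out(0)=∅
  fail(2) 'cb': from fail(1)=0 chase 'b': 0 ⇒ 0;  out=∅∪out(0)=∅
  fail(6) 'ad': from fail(5)=0 chase 'd': 0 ⇒ 0;  out={1}∪out(0)={1}
  fail(7) 'ca': from fail(1)=0 chase 'a': 0 ⇒ 5;  out={2}∪out(5)={2}
  fail(8) 'ce': from fail(1)=0 chase 'e': 0 ⇒ 12;  out=∅∪out(12)=∅
  fail(13) 'ea': from fail(12)=0 chase 'a': 0 ⇒ 5;  out=∅∪out(5)=∅
  fail(3) 'cbe': from fail(2)=0 chase 'e': 0 ⇒ 12;  out=∅∪out(12)=∅
  fail(9) 'cea': from fail(8)=12 chase 'a': 12 ⇒ 13;  out=∅∪out(13)=∅
  fail(14) 'eab': from fail(13)=5 chase 'b': 5→0 ⇒ 0;  out=∅∪out(0)=∅
  fail(4) 'cbed': from fail(3)=12 chase 'd': 12→0 ⇒ 0;  out={0}∪out(0)={0}
  fail(10) 'ceab': from fail(9)=13 chase 'b': 13 ⇒ 14;  out=∅∪out(14)=∅
  fail(15) 'eabd': from fail(14)=0 chase 'd': 0 ⇒ 0;  out={5}∪out(0)={5}
  fail(11) 'ceabd': from fail(10)=14 chase 'd': 14 ⇒ 15;  out={4}∪out(15)={4,5}

Run:
i=0 'e': node 0→12
i=1 'a': node 12→13
i=2 'd': node 13→6 ·f  ** P1@[1:2]
i=3 'b': node 6→0 ·f
i=4 'c': node 0→1  ** P3@[4:4]
i=5 'e': node 1→8
i=6 'a': node 8→9
i=7 'b': node 9→10
i=8 'd': node 10→11  ** P4@[4:8],P5@[5:8]
i=9 'e': node 11→12 ·f
i=10 'c': node 12→1 ·f  ** P3@[10:10]
i=11 'e': node 1→8
i=12 'd': node 8→0 ·f
i=13 'b': node 0→0
i=14 'a': node 0→5
i=15 'c': node 5→1 ·f  ** P3@[15:15]
i=16 'b': node 1→2
i=17 'a': node 2→5 ·f
i=18 'c': node 5→1 ·f  ** P3@[18:18]
i=19 'c': node 1→1 ·f  ** P3@[19:19]
i=20 'e': node 1→8
i=21 'e': node 8→12 ·f
i=22 'e': node 12→12 ·f
i=23 'a': node 12→13
i=24 'b': node 13→14
i=25 'd': node 14→15  ** P5@[22:25]
i=26 'e': node 15→12 ·f
i=27 'c': node 12→1 ·f  ** P3@[27:27]
i=28 'b': node 1→2
i=29 'c': node 2→1 ·f  ** P3@[29:29]
i=30 'b': node 1→2
i=31 'e': node 2→3
i=32 'd': node 3→4  ** P0@[29:32]
i=33 'c': node 4→1 ·f  ** P3@[33:33]
i=34 'b': node 1→2
i=35 'e': node 2→3
i=36 'd': node 3→4  ** P0@[33:36]
i=37 'e': node 4→12 ·f
i=38 'a': node 12→13
i=39 'b': node 13→14
i=40 'd': node 14→15  ** P5@[37:40]
i=41 'b': node 15→0 ·f
i=42 'c': node 0→1  ** P3@[42:42]
i=43 'c': node 1→1 ·f  ** P3@[43:43]
i=44 'e': node 1→8
i=45 'a': node 8→9
i=46 'b': node 9→10
i=47 'd': node 10→11  ** P4@[43:47],P5@[44:47]
i=48 'c': node 11→1 ·f  ** P3@[48:48]
i=49 'a': node 1→7  ** P2@[48:49]
i=50 'c': node 7→1 ·f  ** P3@[50:50]
i=51 'e': node 1→8
i=52 'a': node 8→9
i=53 'b': node 9→10
i=54 'd': node 10→11  ** P4@[50:54],P5@[51:54]
i=55 'c': node 11→1 ·f  ** P3@[55:55]
i=56 'd': node 1→0 ·f
i=57 'b': node 0→0
i=58 'c': node 0→1  ** P3@[58:58]
i=59 'a': node 1→7  ** P2@[58:59]
i=60 'd': node 7→6 ·f  ** P1@[59:60]
i=61 'c': node 6→1 ·f  ** P3@[61:61]
i=62 'a': node 1→7  ** P2@[61:62]
i=63 'e': node 7→12 ·f
i=64 'b': node 12→0 ·f
i=65 'a': node 0→5
i=66 'a': node 5→5 ·f
i=67 'a': node 5→5 ·f

All matches (sorted): [[2,1],[4,3],[8,4],[8,5],[10,3],[15,3],[18,3],[19,3],[25,5],[27,3],[29,3],[32,0],[33,3],[36,0],[40,5],[42,3],[43,3],[47,4],[47,5],[48,3],[49,2],[50,3],[54,4],[54,5],[55,3],[58,3],[59,2],[60,1],[61,3],[62,2]]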